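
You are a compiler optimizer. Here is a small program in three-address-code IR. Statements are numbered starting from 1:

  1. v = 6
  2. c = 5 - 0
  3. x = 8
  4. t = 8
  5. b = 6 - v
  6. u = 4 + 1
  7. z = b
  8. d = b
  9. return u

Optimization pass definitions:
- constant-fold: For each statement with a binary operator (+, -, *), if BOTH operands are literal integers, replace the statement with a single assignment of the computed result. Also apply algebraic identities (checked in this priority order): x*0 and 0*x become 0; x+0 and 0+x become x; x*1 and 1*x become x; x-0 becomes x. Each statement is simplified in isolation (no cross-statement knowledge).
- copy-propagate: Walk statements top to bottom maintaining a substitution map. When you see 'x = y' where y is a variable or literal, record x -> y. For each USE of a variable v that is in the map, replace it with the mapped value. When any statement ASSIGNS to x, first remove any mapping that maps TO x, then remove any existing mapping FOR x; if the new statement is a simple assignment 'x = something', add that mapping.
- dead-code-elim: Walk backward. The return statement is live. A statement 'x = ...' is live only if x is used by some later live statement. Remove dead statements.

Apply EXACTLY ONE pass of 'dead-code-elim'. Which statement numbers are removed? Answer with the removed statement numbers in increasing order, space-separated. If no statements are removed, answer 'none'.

Backward liveness scan:
Stmt 1 'v = 6': DEAD (v not in live set [])
Stmt 2 'c = 5 - 0': DEAD (c not in live set [])
Stmt 3 'x = 8': DEAD (x not in live set [])
Stmt 4 't = 8': DEAD (t not in live set [])
Stmt 5 'b = 6 - v': DEAD (b not in live set [])
Stmt 6 'u = 4 + 1': KEEP (u is live); live-in = []
Stmt 7 'z = b': DEAD (z not in live set ['u'])
Stmt 8 'd = b': DEAD (d not in live set ['u'])
Stmt 9 'return u': KEEP (return); live-in = ['u']
Removed statement numbers: [1, 2, 3, 4, 5, 7, 8]
Surviving IR:
  u = 4 + 1
  return u

Answer: 1 2 3 4 5 7 8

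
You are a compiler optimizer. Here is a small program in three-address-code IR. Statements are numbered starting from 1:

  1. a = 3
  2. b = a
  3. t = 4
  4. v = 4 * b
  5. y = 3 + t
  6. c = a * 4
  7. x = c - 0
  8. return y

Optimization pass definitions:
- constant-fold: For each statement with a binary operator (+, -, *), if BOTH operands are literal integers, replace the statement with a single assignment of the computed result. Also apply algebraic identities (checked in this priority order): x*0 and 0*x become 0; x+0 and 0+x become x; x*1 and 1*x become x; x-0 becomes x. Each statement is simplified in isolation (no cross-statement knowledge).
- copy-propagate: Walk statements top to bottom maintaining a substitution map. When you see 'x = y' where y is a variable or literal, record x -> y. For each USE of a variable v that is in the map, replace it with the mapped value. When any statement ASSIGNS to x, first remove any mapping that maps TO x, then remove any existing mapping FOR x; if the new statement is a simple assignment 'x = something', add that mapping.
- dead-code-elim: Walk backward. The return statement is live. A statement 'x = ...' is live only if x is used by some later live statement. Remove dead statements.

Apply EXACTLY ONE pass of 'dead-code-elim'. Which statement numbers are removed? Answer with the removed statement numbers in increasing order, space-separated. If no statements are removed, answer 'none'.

Backward liveness scan:
Stmt 1 'a = 3': DEAD (a not in live set [])
Stmt 2 'b = a': DEAD (b not in live set [])
Stmt 3 't = 4': KEEP (t is live); live-in = []
Stmt 4 'v = 4 * b': DEAD (v not in live set ['t'])
Stmt 5 'y = 3 + t': KEEP (y is live); live-in = ['t']
Stmt 6 'c = a * 4': DEAD (c not in live set ['y'])
Stmt 7 'x = c - 0': DEAD (x not in live set ['y'])
Stmt 8 'return y': KEEP (return); live-in = ['y']
Removed statement numbers: [1, 2, 4, 6, 7]
Surviving IR:
  t = 4
  y = 3 + t
  return y

Answer: 1 2 4 6 7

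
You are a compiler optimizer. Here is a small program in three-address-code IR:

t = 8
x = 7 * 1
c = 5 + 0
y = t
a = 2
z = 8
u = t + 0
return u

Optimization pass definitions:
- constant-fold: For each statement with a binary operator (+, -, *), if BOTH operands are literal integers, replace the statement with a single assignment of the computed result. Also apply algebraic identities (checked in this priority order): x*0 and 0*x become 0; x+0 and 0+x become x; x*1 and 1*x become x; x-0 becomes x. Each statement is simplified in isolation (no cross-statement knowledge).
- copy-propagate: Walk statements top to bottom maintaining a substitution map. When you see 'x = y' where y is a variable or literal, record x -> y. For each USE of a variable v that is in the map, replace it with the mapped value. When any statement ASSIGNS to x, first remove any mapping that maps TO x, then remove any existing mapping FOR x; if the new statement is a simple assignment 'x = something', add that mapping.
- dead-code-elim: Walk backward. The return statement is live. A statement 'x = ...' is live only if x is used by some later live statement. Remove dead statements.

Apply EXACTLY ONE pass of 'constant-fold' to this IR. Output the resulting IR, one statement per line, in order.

Answer: t = 8
x = 7
c = 5
y = t
a = 2
z = 8
u = t
return u

Derivation:
Applying constant-fold statement-by-statement:
  [1] t = 8  (unchanged)
  [2] x = 7 * 1  -> x = 7
  [3] c = 5 + 0  -> c = 5
  [4] y = t  (unchanged)
  [5] a = 2  (unchanged)
  [6] z = 8  (unchanged)
  [7] u = t + 0  -> u = t
  [8] return u  (unchanged)
Result (8 stmts):
  t = 8
  x = 7
  c = 5
  y = t
  a = 2
  z = 8
  u = t
  return u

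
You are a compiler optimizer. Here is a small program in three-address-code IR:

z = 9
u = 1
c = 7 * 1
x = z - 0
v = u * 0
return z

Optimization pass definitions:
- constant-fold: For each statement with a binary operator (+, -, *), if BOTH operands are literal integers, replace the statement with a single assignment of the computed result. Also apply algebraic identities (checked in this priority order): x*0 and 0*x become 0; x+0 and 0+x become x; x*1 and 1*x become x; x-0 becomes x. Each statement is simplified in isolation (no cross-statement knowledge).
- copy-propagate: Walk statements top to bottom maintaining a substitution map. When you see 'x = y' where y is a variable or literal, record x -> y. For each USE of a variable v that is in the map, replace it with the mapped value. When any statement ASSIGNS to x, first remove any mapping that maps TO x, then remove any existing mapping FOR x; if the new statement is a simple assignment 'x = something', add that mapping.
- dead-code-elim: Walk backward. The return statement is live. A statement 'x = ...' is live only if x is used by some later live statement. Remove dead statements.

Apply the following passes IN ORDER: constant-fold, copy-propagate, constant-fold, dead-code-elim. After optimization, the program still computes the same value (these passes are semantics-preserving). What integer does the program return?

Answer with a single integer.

Initial IR:
  z = 9
  u = 1
  c = 7 * 1
  x = z - 0
  v = u * 0
  return z
After constant-fold (6 stmts):
  z = 9
  u = 1
  c = 7
  x = z
  v = 0
  return z
After copy-propagate (6 stmts):
  z = 9
  u = 1
  c = 7
  x = 9
  v = 0
  return 9
After constant-fold (6 stmts):
  z = 9
  u = 1
  c = 7
  x = 9
  v = 0
  return 9
After dead-code-elim (1 stmts):
  return 9
Evaluate:
  z = 9  =>  z = 9
  u = 1  =>  u = 1
  c = 7 * 1  =>  c = 7
  x = z - 0  =>  x = 9
  v = u * 0  =>  v = 0
  return z = 9

Answer: 9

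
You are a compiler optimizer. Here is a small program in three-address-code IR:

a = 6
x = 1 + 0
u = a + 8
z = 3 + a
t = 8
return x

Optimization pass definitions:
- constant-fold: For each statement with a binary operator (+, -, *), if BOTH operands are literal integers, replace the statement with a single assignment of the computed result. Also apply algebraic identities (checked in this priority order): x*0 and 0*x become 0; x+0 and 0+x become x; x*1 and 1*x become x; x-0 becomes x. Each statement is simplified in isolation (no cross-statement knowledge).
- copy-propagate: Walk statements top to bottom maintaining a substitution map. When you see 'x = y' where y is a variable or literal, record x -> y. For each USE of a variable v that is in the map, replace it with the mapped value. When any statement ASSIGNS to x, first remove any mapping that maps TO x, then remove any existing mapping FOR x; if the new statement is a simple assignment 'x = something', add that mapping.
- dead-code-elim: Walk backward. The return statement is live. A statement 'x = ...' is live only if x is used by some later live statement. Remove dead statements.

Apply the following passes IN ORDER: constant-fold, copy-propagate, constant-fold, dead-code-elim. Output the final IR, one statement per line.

Answer: return 1

Derivation:
Initial IR:
  a = 6
  x = 1 + 0
  u = a + 8
  z = 3 + a
  t = 8
  return x
After constant-fold (6 stmts):
  a = 6
  x = 1
  u = a + 8
  z = 3 + a
  t = 8
  return x
After copy-propagate (6 stmts):
  a = 6
  x = 1
  u = 6 + 8
  z = 3 + 6
  t = 8
  return 1
After constant-fold (6 stmts):
  a = 6
  x = 1
  u = 14
  z = 9
  t = 8
  return 1
After dead-code-elim (1 stmts):
  return 1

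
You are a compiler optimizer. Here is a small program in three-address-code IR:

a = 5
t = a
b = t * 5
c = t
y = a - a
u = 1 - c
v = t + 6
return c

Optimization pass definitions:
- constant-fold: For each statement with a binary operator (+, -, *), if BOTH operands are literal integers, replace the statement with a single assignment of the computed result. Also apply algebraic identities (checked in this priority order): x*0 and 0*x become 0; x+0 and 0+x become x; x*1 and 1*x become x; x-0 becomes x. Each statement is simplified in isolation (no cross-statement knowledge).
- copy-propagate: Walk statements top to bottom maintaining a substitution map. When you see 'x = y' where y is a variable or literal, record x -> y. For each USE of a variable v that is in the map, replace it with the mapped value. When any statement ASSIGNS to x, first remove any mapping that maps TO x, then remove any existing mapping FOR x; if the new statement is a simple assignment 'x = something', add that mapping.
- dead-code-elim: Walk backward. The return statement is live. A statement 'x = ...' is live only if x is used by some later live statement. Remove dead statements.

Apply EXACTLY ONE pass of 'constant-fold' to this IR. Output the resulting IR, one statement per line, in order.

Answer: a = 5
t = a
b = t * 5
c = t
y = a - a
u = 1 - c
v = t + 6
return c

Derivation:
Applying constant-fold statement-by-statement:
  [1] a = 5  (unchanged)
  [2] t = a  (unchanged)
  [3] b = t * 5  (unchanged)
  [4] c = t  (unchanged)
  [5] y = a - a  (unchanged)
  [6] u = 1 - c  (unchanged)
  [7] v = t + 6  (unchanged)
  [8] return c  (unchanged)
Result (8 stmts):
  a = 5
  t = a
  b = t * 5
  c = t
  y = a - a
  u = 1 - c
  v = t + 6
  return c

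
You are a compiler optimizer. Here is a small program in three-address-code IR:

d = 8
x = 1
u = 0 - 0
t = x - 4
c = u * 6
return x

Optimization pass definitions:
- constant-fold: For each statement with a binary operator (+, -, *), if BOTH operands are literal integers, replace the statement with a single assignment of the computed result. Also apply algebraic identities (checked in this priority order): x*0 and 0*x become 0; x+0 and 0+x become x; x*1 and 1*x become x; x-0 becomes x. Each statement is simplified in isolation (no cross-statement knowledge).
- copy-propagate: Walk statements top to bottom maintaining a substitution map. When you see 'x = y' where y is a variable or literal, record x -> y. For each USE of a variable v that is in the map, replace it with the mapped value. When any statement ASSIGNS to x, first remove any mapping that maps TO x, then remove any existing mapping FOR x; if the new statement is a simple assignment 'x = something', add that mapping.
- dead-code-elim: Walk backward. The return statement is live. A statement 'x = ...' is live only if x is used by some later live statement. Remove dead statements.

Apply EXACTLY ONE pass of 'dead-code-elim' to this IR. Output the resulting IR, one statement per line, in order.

Applying dead-code-elim statement-by-statement:
  [6] return x  -> KEEP (return); live=['x']
  [5] c = u * 6  -> DEAD (c not live)
  [4] t = x - 4  -> DEAD (t not live)
  [3] u = 0 - 0  -> DEAD (u not live)
  [2] x = 1  -> KEEP; live=[]
  [1] d = 8  -> DEAD (d not live)
Result (2 stmts):
  x = 1
  return x

Answer: x = 1
return x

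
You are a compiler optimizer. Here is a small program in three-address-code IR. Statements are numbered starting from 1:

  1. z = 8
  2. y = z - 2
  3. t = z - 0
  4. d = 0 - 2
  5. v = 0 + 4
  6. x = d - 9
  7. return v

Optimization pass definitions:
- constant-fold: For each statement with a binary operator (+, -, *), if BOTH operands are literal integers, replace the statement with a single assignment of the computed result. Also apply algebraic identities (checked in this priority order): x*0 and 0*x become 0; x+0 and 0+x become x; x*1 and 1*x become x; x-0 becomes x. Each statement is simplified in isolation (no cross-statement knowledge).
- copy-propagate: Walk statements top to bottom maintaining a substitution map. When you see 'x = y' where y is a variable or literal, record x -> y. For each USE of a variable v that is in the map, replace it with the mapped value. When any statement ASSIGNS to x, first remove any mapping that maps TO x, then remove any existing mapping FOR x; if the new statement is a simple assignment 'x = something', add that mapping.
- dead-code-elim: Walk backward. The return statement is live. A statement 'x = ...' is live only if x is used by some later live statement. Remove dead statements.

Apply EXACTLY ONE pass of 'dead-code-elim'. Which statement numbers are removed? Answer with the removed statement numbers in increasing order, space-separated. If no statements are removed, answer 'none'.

Answer: 1 2 3 4 6

Derivation:
Backward liveness scan:
Stmt 1 'z = 8': DEAD (z not in live set [])
Stmt 2 'y = z - 2': DEAD (y not in live set [])
Stmt 3 't = z - 0': DEAD (t not in live set [])
Stmt 4 'd = 0 - 2': DEAD (d not in live set [])
Stmt 5 'v = 0 + 4': KEEP (v is live); live-in = []
Stmt 6 'x = d - 9': DEAD (x not in live set ['v'])
Stmt 7 'return v': KEEP (return); live-in = ['v']
Removed statement numbers: [1, 2, 3, 4, 6]
Surviving IR:
  v = 0 + 4
  return v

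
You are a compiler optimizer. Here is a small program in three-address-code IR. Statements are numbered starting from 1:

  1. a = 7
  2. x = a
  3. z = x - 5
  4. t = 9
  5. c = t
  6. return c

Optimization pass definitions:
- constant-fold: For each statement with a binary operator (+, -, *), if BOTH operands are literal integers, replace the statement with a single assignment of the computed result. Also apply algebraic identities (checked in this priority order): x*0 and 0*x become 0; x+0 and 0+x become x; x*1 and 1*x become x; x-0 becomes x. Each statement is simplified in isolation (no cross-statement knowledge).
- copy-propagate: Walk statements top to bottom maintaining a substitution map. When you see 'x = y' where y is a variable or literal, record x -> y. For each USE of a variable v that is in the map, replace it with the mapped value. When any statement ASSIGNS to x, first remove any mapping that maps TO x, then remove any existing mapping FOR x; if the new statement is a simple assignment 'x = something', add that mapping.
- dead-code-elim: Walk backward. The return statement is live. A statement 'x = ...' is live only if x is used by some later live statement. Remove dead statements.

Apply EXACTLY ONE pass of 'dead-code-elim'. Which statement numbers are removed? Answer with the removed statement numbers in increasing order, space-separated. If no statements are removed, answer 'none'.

Backward liveness scan:
Stmt 1 'a = 7': DEAD (a not in live set [])
Stmt 2 'x = a': DEAD (x not in live set [])
Stmt 3 'z = x - 5': DEAD (z not in live set [])
Stmt 4 't = 9': KEEP (t is live); live-in = []
Stmt 5 'c = t': KEEP (c is live); live-in = ['t']
Stmt 6 'return c': KEEP (return); live-in = ['c']
Removed statement numbers: [1, 2, 3]
Surviving IR:
  t = 9
  c = t
  return c

Answer: 1 2 3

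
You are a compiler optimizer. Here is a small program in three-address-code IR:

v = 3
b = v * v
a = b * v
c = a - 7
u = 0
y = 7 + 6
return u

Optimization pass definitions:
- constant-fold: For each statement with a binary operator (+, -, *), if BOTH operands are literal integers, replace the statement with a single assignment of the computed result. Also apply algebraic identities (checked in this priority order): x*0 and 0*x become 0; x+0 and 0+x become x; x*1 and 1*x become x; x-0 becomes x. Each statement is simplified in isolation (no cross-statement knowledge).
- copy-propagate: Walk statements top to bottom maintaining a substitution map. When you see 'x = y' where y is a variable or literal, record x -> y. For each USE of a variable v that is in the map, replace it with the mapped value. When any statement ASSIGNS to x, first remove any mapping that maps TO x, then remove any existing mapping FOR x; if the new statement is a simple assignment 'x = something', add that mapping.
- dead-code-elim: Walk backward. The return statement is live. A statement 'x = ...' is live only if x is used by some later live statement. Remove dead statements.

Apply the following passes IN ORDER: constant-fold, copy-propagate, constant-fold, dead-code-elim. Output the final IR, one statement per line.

Initial IR:
  v = 3
  b = v * v
  a = b * v
  c = a - 7
  u = 0
  y = 7 + 6
  return u
After constant-fold (7 stmts):
  v = 3
  b = v * v
  a = b * v
  c = a - 7
  u = 0
  y = 13
  return u
After copy-propagate (7 stmts):
  v = 3
  b = 3 * 3
  a = b * 3
  c = a - 7
  u = 0
  y = 13
  return 0
After constant-fold (7 stmts):
  v = 3
  b = 9
  a = b * 3
  c = a - 7
  u = 0
  y = 13
  return 0
After dead-code-elim (1 stmts):
  return 0

Answer: return 0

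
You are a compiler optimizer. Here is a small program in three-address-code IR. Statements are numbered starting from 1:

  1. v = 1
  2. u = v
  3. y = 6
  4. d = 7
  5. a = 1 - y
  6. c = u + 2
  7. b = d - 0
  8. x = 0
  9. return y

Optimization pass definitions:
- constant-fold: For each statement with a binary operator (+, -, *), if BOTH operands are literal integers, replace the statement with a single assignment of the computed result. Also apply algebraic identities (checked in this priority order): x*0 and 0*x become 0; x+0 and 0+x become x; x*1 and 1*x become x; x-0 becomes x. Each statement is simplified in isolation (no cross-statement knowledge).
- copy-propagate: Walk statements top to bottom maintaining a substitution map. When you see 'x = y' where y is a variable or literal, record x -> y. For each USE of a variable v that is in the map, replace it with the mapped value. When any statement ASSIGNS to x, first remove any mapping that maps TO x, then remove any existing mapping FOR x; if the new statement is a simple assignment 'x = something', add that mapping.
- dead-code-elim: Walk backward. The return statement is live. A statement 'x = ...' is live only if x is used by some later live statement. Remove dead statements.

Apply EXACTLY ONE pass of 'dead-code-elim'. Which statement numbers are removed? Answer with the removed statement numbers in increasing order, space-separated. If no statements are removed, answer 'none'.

Answer: 1 2 4 5 6 7 8

Derivation:
Backward liveness scan:
Stmt 1 'v = 1': DEAD (v not in live set [])
Stmt 2 'u = v': DEAD (u not in live set [])
Stmt 3 'y = 6': KEEP (y is live); live-in = []
Stmt 4 'd = 7': DEAD (d not in live set ['y'])
Stmt 5 'a = 1 - y': DEAD (a not in live set ['y'])
Stmt 6 'c = u + 2': DEAD (c not in live set ['y'])
Stmt 7 'b = d - 0': DEAD (b not in live set ['y'])
Stmt 8 'x = 0': DEAD (x not in live set ['y'])
Stmt 9 'return y': KEEP (return); live-in = ['y']
Removed statement numbers: [1, 2, 4, 5, 6, 7, 8]
Surviving IR:
  y = 6
  return y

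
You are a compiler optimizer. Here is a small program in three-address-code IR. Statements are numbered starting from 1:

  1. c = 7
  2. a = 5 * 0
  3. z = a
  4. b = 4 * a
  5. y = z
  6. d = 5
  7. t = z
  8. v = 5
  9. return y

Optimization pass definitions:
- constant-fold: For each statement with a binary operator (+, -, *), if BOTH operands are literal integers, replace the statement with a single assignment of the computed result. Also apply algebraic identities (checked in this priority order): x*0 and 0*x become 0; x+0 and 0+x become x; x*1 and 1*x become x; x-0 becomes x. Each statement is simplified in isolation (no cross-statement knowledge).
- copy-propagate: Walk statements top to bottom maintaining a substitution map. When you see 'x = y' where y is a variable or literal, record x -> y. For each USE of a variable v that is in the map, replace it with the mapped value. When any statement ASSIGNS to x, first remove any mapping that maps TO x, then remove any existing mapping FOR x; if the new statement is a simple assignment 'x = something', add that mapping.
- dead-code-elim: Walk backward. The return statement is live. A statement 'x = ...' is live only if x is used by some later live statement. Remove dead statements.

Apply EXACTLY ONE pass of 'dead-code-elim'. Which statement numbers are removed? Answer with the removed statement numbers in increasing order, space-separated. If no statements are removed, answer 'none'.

Answer: 1 4 6 7 8

Derivation:
Backward liveness scan:
Stmt 1 'c = 7': DEAD (c not in live set [])
Stmt 2 'a = 5 * 0': KEEP (a is live); live-in = []
Stmt 3 'z = a': KEEP (z is live); live-in = ['a']
Stmt 4 'b = 4 * a': DEAD (b not in live set ['z'])
Stmt 5 'y = z': KEEP (y is live); live-in = ['z']
Stmt 6 'd = 5': DEAD (d not in live set ['y'])
Stmt 7 't = z': DEAD (t not in live set ['y'])
Stmt 8 'v = 5': DEAD (v not in live set ['y'])
Stmt 9 'return y': KEEP (return); live-in = ['y']
Removed statement numbers: [1, 4, 6, 7, 8]
Surviving IR:
  a = 5 * 0
  z = a
  y = z
  return y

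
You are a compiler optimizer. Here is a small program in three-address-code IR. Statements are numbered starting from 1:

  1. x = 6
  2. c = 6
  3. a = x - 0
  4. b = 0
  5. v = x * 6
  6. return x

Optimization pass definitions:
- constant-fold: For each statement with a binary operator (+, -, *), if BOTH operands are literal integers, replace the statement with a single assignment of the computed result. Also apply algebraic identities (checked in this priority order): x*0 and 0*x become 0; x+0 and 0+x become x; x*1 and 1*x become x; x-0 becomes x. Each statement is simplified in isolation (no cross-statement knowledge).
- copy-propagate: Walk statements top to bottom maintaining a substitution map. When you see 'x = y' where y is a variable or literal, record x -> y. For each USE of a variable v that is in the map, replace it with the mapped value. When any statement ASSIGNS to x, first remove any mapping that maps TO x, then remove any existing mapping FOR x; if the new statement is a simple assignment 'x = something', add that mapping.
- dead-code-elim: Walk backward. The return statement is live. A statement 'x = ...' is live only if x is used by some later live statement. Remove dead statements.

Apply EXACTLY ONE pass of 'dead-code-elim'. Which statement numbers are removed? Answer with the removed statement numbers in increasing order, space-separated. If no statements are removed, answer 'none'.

Backward liveness scan:
Stmt 1 'x = 6': KEEP (x is live); live-in = []
Stmt 2 'c = 6': DEAD (c not in live set ['x'])
Stmt 3 'a = x - 0': DEAD (a not in live set ['x'])
Stmt 4 'b = 0': DEAD (b not in live set ['x'])
Stmt 5 'v = x * 6': DEAD (v not in live set ['x'])
Stmt 6 'return x': KEEP (return); live-in = ['x']
Removed statement numbers: [2, 3, 4, 5]
Surviving IR:
  x = 6
  return x

Answer: 2 3 4 5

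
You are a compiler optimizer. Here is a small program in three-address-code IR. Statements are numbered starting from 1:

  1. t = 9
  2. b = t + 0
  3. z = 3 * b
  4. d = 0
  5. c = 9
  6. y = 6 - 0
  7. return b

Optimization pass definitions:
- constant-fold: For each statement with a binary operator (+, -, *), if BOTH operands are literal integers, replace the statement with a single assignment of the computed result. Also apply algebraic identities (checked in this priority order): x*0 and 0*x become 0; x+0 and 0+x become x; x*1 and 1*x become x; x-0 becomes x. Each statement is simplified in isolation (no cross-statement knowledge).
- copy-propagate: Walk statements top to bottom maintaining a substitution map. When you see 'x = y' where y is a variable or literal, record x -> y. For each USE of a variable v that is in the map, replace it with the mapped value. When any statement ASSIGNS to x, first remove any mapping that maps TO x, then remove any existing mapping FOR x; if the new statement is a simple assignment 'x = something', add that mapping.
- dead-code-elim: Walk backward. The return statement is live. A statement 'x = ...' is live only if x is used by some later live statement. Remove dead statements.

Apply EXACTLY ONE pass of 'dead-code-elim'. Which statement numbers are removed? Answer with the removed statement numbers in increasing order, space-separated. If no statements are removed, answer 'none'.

Backward liveness scan:
Stmt 1 't = 9': KEEP (t is live); live-in = []
Stmt 2 'b = t + 0': KEEP (b is live); live-in = ['t']
Stmt 3 'z = 3 * b': DEAD (z not in live set ['b'])
Stmt 4 'd = 0': DEAD (d not in live set ['b'])
Stmt 5 'c = 9': DEAD (c not in live set ['b'])
Stmt 6 'y = 6 - 0': DEAD (y not in live set ['b'])
Stmt 7 'return b': KEEP (return); live-in = ['b']
Removed statement numbers: [3, 4, 5, 6]
Surviving IR:
  t = 9
  b = t + 0
  return b

Answer: 3 4 5 6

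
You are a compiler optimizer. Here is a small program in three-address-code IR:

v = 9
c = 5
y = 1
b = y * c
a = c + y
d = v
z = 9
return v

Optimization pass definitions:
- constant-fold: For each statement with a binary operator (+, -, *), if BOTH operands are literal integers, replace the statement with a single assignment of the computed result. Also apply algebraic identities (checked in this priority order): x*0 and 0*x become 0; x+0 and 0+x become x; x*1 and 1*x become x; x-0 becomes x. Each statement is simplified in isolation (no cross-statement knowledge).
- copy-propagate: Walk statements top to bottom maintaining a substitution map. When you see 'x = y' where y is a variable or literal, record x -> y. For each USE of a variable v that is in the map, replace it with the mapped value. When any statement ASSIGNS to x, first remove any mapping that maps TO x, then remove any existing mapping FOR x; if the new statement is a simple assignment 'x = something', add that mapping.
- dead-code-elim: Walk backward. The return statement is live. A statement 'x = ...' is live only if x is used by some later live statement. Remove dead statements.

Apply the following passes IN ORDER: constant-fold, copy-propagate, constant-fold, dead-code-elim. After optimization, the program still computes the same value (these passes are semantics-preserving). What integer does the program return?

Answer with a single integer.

Answer: 9

Derivation:
Initial IR:
  v = 9
  c = 5
  y = 1
  b = y * c
  a = c + y
  d = v
  z = 9
  return v
After constant-fold (8 stmts):
  v = 9
  c = 5
  y = 1
  b = y * c
  a = c + y
  d = v
  z = 9
  return v
After copy-propagate (8 stmts):
  v = 9
  c = 5
  y = 1
  b = 1 * 5
  a = 5 + 1
  d = 9
  z = 9
  return 9
After constant-fold (8 stmts):
  v = 9
  c = 5
  y = 1
  b = 5
  a = 6
  d = 9
  z = 9
  return 9
After dead-code-elim (1 stmts):
  return 9
Evaluate:
  v = 9  =>  v = 9
  c = 5  =>  c = 5
  y = 1  =>  y = 1
  b = y * c  =>  b = 5
  a = c + y  =>  a = 6
  d = v  =>  d = 9
  z = 9  =>  z = 9
  return v = 9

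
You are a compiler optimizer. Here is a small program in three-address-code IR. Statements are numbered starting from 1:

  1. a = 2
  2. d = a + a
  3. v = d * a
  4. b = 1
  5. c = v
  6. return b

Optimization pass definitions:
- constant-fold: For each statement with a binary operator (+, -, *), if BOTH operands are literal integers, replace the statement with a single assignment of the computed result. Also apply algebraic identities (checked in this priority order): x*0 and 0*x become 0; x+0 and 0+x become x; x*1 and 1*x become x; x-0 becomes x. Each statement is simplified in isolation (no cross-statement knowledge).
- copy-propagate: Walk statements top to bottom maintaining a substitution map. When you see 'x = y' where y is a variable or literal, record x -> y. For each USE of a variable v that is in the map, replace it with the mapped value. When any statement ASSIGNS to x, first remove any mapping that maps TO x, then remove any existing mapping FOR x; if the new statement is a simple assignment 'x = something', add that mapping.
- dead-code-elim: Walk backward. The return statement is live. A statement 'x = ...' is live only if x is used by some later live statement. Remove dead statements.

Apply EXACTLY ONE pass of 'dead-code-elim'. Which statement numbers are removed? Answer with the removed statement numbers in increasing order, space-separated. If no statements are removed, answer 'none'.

Backward liveness scan:
Stmt 1 'a = 2': DEAD (a not in live set [])
Stmt 2 'd = a + a': DEAD (d not in live set [])
Stmt 3 'v = d * a': DEAD (v not in live set [])
Stmt 4 'b = 1': KEEP (b is live); live-in = []
Stmt 5 'c = v': DEAD (c not in live set ['b'])
Stmt 6 'return b': KEEP (return); live-in = ['b']
Removed statement numbers: [1, 2, 3, 5]
Surviving IR:
  b = 1
  return b

Answer: 1 2 3 5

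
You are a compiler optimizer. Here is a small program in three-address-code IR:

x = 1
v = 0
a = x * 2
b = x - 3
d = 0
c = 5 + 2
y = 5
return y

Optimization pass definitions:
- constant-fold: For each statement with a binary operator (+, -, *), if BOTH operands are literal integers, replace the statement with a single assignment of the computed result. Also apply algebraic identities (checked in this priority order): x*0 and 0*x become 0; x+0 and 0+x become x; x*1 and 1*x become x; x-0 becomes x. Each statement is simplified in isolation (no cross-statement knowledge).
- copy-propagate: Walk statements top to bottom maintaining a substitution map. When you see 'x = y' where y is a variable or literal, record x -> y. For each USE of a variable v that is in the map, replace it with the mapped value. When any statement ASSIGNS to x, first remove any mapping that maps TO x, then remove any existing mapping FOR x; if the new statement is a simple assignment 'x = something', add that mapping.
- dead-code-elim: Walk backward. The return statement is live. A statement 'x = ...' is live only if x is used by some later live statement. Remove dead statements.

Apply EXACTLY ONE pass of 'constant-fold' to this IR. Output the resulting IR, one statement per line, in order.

Answer: x = 1
v = 0
a = x * 2
b = x - 3
d = 0
c = 7
y = 5
return y

Derivation:
Applying constant-fold statement-by-statement:
  [1] x = 1  (unchanged)
  [2] v = 0  (unchanged)
  [3] a = x * 2  (unchanged)
  [4] b = x - 3  (unchanged)
  [5] d = 0  (unchanged)
  [6] c = 5 + 2  -> c = 7
  [7] y = 5  (unchanged)
  [8] return y  (unchanged)
Result (8 stmts):
  x = 1
  v = 0
  a = x * 2
  b = x - 3
  d = 0
  c = 7
  y = 5
  return y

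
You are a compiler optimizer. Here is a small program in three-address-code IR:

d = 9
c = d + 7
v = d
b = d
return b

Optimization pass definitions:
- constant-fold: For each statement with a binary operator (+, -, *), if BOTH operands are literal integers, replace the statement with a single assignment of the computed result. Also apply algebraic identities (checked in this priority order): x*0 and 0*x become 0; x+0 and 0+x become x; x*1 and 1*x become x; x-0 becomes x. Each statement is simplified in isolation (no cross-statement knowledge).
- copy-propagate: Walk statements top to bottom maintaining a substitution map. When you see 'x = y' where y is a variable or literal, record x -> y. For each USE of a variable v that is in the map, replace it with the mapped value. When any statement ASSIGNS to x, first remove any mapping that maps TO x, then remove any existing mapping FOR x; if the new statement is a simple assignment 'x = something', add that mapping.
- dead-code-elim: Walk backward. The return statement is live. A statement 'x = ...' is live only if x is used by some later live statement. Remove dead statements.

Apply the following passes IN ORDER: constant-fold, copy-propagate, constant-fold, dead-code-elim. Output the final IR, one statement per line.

Answer: return 9

Derivation:
Initial IR:
  d = 9
  c = d + 7
  v = d
  b = d
  return b
After constant-fold (5 stmts):
  d = 9
  c = d + 7
  v = d
  b = d
  return b
After copy-propagate (5 stmts):
  d = 9
  c = 9 + 7
  v = 9
  b = 9
  return 9
After constant-fold (5 stmts):
  d = 9
  c = 16
  v = 9
  b = 9
  return 9
After dead-code-elim (1 stmts):
  return 9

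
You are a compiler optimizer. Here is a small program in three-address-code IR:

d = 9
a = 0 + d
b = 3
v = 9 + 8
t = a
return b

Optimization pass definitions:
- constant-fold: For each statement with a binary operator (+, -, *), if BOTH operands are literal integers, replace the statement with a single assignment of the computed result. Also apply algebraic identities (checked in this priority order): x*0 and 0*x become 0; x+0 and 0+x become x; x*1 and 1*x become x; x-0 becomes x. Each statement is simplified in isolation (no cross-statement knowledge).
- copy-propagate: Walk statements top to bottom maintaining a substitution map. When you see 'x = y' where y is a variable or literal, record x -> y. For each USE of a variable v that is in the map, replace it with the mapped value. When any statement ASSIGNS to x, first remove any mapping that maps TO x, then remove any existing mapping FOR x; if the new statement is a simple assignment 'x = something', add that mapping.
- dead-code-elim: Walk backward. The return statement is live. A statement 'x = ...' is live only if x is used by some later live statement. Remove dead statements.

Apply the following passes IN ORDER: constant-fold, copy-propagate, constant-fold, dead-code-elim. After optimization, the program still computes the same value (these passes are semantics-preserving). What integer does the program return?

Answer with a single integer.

Answer: 3

Derivation:
Initial IR:
  d = 9
  a = 0 + d
  b = 3
  v = 9 + 8
  t = a
  return b
After constant-fold (6 stmts):
  d = 9
  a = d
  b = 3
  v = 17
  t = a
  return b
After copy-propagate (6 stmts):
  d = 9
  a = 9
  b = 3
  v = 17
  t = 9
  return 3
After constant-fold (6 stmts):
  d = 9
  a = 9
  b = 3
  v = 17
  t = 9
  return 3
After dead-code-elim (1 stmts):
  return 3
Evaluate:
  d = 9  =>  d = 9
  a = 0 + d  =>  a = 9
  b = 3  =>  b = 3
  v = 9 + 8  =>  v = 17
  t = a  =>  t = 9
  return b = 3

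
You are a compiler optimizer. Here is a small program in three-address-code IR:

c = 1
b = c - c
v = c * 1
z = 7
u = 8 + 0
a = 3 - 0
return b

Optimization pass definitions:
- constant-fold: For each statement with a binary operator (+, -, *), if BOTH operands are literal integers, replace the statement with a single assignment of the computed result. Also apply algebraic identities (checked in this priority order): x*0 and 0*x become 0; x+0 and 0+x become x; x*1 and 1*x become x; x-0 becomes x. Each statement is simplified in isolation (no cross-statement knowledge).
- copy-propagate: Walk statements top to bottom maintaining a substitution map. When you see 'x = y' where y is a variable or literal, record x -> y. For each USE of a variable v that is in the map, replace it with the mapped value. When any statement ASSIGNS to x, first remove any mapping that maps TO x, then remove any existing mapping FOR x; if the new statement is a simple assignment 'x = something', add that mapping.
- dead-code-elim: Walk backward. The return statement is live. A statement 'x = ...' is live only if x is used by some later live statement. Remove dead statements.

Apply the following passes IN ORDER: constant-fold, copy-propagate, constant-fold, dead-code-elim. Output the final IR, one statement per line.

Initial IR:
  c = 1
  b = c - c
  v = c * 1
  z = 7
  u = 8 + 0
  a = 3 - 0
  return b
After constant-fold (7 stmts):
  c = 1
  b = c - c
  v = c
  z = 7
  u = 8
  a = 3
  return b
After copy-propagate (7 stmts):
  c = 1
  b = 1 - 1
  v = 1
  z = 7
  u = 8
  a = 3
  return b
After constant-fold (7 stmts):
  c = 1
  b = 0
  v = 1
  z = 7
  u = 8
  a = 3
  return b
After dead-code-elim (2 stmts):
  b = 0
  return b

Answer: b = 0
return b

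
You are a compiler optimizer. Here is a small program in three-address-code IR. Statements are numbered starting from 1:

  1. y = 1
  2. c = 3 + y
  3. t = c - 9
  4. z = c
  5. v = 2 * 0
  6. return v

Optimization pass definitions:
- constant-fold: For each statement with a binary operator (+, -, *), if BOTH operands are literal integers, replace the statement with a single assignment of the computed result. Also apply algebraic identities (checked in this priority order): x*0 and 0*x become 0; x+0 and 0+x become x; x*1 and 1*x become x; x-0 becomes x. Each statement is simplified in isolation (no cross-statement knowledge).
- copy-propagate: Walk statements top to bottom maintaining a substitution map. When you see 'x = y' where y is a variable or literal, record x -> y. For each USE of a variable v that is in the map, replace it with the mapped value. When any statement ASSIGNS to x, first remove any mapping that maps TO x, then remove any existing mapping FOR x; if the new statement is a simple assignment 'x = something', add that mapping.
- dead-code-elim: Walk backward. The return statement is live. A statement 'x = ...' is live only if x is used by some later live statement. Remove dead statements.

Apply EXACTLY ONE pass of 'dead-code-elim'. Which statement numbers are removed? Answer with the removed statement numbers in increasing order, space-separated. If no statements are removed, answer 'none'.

Answer: 1 2 3 4

Derivation:
Backward liveness scan:
Stmt 1 'y = 1': DEAD (y not in live set [])
Stmt 2 'c = 3 + y': DEAD (c not in live set [])
Stmt 3 't = c - 9': DEAD (t not in live set [])
Stmt 4 'z = c': DEAD (z not in live set [])
Stmt 5 'v = 2 * 0': KEEP (v is live); live-in = []
Stmt 6 'return v': KEEP (return); live-in = ['v']
Removed statement numbers: [1, 2, 3, 4]
Surviving IR:
  v = 2 * 0
  return v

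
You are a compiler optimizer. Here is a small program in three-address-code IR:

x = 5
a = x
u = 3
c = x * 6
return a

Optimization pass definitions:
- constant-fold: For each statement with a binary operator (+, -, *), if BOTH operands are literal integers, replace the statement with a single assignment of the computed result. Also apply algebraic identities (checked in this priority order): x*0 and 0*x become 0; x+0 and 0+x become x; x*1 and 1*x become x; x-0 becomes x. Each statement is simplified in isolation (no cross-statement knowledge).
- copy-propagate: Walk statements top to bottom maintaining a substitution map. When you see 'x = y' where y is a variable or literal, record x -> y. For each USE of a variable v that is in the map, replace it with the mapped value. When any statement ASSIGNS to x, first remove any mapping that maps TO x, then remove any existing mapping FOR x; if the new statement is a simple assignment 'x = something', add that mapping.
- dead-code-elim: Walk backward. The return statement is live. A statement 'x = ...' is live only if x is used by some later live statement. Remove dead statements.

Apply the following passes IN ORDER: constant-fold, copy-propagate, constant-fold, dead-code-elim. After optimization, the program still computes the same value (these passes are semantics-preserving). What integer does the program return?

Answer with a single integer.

Initial IR:
  x = 5
  a = x
  u = 3
  c = x * 6
  return a
After constant-fold (5 stmts):
  x = 5
  a = x
  u = 3
  c = x * 6
  return a
After copy-propagate (5 stmts):
  x = 5
  a = 5
  u = 3
  c = 5 * 6
  return 5
After constant-fold (5 stmts):
  x = 5
  a = 5
  u = 3
  c = 30
  return 5
After dead-code-elim (1 stmts):
  return 5
Evaluate:
  x = 5  =>  x = 5
  a = x  =>  a = 5
  u = 3  =>  u = 3
  c = x * 6  =>  c = 30
  return a = 5

Answer: 5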